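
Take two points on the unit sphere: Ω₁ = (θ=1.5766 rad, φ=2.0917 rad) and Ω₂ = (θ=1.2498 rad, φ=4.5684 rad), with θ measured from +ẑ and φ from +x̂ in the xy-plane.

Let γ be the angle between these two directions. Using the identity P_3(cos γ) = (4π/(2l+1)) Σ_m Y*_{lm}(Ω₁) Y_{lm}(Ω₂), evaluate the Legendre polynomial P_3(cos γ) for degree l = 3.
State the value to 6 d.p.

Term-by-term m-sum for l=3 (normalisation 4π/7 = 1.795196):
  [-3]  conj(Y_{3,-3})(Ω₁) = (0.417189, -0.003373) ; Y_{3,-3}(Ω₂) = (0.149252, -0.323754) ; Δ = (0.061174, -0.135570)
  [-2]  conj(Y_{3,-2})(Ω₁) = (0.002993, 0.005120) ; Y_{3,-2}(Ω₂) = (-0.278393, -0.082463) ; Δ = (-0.000411, -0.001672)
  [-1]  conj(Y_{3,-1})(Ω₁) = (0.160805, -0.280265) ; Y_{3,-1}(Ω₂) = (0.022102, -0.152436) ; Δ = (-0.039168, -0.030707)
  [+0]  conj(Y_{3,0})(Ω₁) = (0.006497, -0.000000) ; Y_{3,0}(Ω₂) = (-0.294620, 0.000000) ; Δ = (-0.001914, 0.000000)
  [+1]  conj(Y_{3,1})(Ω₁) = (-0.160805, -0.280265) ; Y_{3,1}(Ω₂) = (-0.022102, -0.152436) ; Δ = (-0.039168, 0.030707)
  [+2]  conj(Y_{3,2})(Ω₁) = (0.002993, -0.005120) ; Y_{3,2}(Ω₂) = (-0.278393, 0.082463) ; Δ = (-0.000411, 0.001672)
  [+3]  conj(Y_{3,3})(Ω₁) = (-0.417189, -0.003373) ; Y_{3,3}(Ω₂) = (-0.149252, -0.323754) ; Δ = (0.061174, 0.135570)
Total Σ_m = (0.041276, 0.000000). Multiply by 1.795196: (0.074098, 0.000000). P_3(cos γ) = 0.074098

0.074098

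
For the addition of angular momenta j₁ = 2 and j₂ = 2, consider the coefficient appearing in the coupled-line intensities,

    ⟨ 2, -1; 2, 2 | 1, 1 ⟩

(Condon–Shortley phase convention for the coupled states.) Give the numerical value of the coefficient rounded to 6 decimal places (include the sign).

√[3·3!1!1!/6! · 1!3!4!0!2!0!] = √(36/5)
  +(−1)^3/∏(3,0,0,1,1,0)! = -1/6  (running -1/6)
⟨..|..⟩ = √(36/5)·(-1/6) = -0.447214

−√(1/5) ≈ -0.447214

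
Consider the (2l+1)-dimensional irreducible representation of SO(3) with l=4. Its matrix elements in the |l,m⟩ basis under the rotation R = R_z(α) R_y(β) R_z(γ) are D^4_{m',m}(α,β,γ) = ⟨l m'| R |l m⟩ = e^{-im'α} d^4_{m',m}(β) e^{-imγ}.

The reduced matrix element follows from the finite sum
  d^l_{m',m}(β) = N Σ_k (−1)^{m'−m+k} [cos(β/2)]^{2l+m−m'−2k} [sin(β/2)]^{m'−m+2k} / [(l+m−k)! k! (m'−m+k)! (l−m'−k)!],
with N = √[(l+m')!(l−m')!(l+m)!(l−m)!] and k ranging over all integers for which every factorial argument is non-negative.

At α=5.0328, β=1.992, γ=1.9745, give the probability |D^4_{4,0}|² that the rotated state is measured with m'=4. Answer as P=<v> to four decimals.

P=0.1316

Split into d^4_{4,0}(β=1.9920) × two z-phases.
Half-angle: c=0.543664, s=0.839303. N=√(40320·1·24·24)=4819.161753
k∈{0} keeps every argument non-negative
  k=0: (−1)^4·4819.1618/(576)·0.5437^4·0.8393^4 = +0.362699
d^4_{4,0}(1.9920) = +0.362699
|D^4_{4,0}|² = |d^4_{4,0}(β)|² = (+0.362699)² = 0.131550 (the z-rotation phases have unit modulus)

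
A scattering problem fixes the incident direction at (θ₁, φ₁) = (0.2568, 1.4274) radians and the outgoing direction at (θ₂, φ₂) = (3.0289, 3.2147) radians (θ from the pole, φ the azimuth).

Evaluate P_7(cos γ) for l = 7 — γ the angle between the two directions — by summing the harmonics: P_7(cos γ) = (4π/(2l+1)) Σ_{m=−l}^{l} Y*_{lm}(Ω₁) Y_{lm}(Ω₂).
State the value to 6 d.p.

-0.267364

Addition theorem: P_7(cos γ) = (4π/15) Σ_m Y*_{lm}(Ω₁) Y_{lm}(Ω₂), m = −7…7:
  term(m=-7) = (0.000000, 0.000000)   from Y*(Ω₁)=(-0.000029, -0.000018), Y(Ω₂)=(-0.000000, 0.000000)
  term(m=-6) = (0.000000, -0.000000)   from Y*(Ω₁)=(-0.000317, 0.000368), Y(Ω₂)=(-0.000003, 0.000002)
  term(m=-5) = (-0.000000, -0.000000)   from Y*(Ω₁)=(0.002844, 0.003263), Y(Ω₂)=(-0.000073, 0.000028)
  term(m=-4) = (-0.000020, 0.000024)   from Y*(Ω₁)=(0.022730, -0.014684), Y(Ω₂)=(-0.001098, 0.000331)
  term(m=-3) = (0.000885, 0.001165)   from Y*(Ω₁)=(-0.050198, -0.109400), Y(Ω₂)=(-0.011861, 0.002644)
  term(m=-2) = (0.029713, -0.013735)   from Y*(Ω₁)=(-0.348705, 0.102841), Y(Ω₂)=(-0.089078, 0.013118)
  term(m=-1) = (-0.057730, -0.262466)   from Y*(Ω₁)=(0.091142, 0.631231), Y(Ω₂)=(-0.420244, 0.030778)
  term(m=+0) = (-0.264837, 0.000000)   from Y*(Ω₁)=(0.292099, -0.000000), Y(Ω₂)=(-0.906667, 0.000000)
  term(m=+1) = (-0.057730, 0.262466)   from Y*(Ω₁)=(-0.091142, 0.631231), Y(Ω₂)=(0.420244, 0.030778)
  term(m=+2) = (0.029713, 0.013735)   from Y*(Ω₁)=(-0.348705, -0.102841), Y(Ω₂)=(-0.089078, -0.013118)
  term(m=+3) = (0.000885, -0.001165)   from Y*(Ω₁)=(0.050198, -0.109400), Y(Ω₂)=(0.011861, 0.002644)
  term(m=+4) = (-0.000020, -0.000024)   from Y*(Ω₁)=(0.022730, 0.014684), Y(Ω₂)=(-0.001098, -0.000331)
  term(m=+5) = (-0.000000, 0.000000)   from Y*(Ω₁)=(-0.002844, 0.003263), Y(Ω₂)=(0.000073, 0.000028)
  term(m=+6) = (0.000000, 0.000000)   from Y*(Ω₁)=(-0.000317, -0.000368), Y(Ω₂)=(-0.000003, -0.000002)
  term(m=+7) = (0.000000, -0.000000)   from Y*(Ω₁)=(0.000029, -0.000018), Y(Ω₂)=(0.000000, 0.000000)
Total Σ_m = (-0.319142, 0.000000). Multiply by 0.837758: (-0.267364, 0.000000). P_7(cos γ) = -0.267364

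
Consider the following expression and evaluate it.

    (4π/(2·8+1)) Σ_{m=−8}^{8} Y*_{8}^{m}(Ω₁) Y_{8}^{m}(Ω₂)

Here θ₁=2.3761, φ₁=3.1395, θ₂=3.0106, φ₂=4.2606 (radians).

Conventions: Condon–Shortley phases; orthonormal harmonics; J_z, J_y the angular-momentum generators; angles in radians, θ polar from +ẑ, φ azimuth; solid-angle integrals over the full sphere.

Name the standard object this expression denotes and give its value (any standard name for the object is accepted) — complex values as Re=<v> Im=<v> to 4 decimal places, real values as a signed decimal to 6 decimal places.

This sum is the spherical-harmonic addition theorem: it equals the Legendre polynomial P_l(cos γ) of the angle γ between the two directions.
Summing Y*_{l m}(θ₁,φ₁)·Y_{l m}(θ₂,φ₂) over m ∈ [−8, 8]; prefactor 4π/(2·8+1) = 0.739198:
  m=-8: (0.027380, -0.000458) × (-0.000000, -0.000000) = (-0.000000, -0.000000)  (running Σ = (-0.000000, -0.000000))
  m=-7: (0.113973, -0.001670) × (0.000000, -0.000001) = (0.000000, -0.000000)  (running Σ = (-0.000000, -0.000000))
  m=-6: (0.283166, -0.003556) × (0.000023, -0.000011) = (0.000007, -0.000003)  (running Σ = (0.000007, -0.000003))
  m=-5: (0.449306, -0.004701) × (0.000278, 0.000229) = (0.000126, 0.000101)  (running Σ = (0.000133, 0.000098))
  m=-4: (0.393903, -0.003297) × (-0.000882, 0.003661) = (-0.000335, 0.001445)  (running Σ = (-0.000203, 0.001543))
  m=-3: (0.005059, -0.000032) × (-0.028513, 0.006239) = (-0.000144, 0.000032)  (running Σ = (-0.000347, 0.001576))
  m=-2: (-0.371694, 0.001556) × (-0.099025, -0.125709) = (0.037003, 0.046571)  (running Σ = (0.036656, 0.048147))
  m=-1: (-0.189836, 0.000397) × (0.241154, -0.496954) = (-0.045582, 0.094436)  (running Σ = (-0.008926, 0.142583))
  m=0: (0.319935, -0.000000) × (0.830439, 0.000000) = (0.265687, 0.000000)  (running Σ = (0.256760, 0.142583))
  m=1: (0.189836, 0.000397) × (-0.241154, -0.496954) = (-0.045582, -0.094436)  (running Σ = (0.211178, 0.048147))
  m=2: (-0.371694, -0.001556) × (-0.099025, 0.125709) = (0.037003, -0.046571)  (running Σ = (0.248181, 0.001576))
  m=3: (-0.005059, -0.000032) × (0.028513, 0.006239) = (-0.000144, -0.000032)  (running Σ = (0.248037, 0.001543))
  m=4: (0.393903, 0.003297) × (-0.000882, -0.003661) = (-0.000335, -0.001445)  (running Σ = (0.247701, 0.000098))
  m=5: (-0.449306, -0.004701) × (-0.000278, 0.000229) = (0.000126, -0.000101)  (running Σ = (0.247827, -0.000003))
  m=6: (0.283166, 0.003556) × (0.000023, 0.000011) = (0.000007, 0.000003)  (running Σ = (0.247834, -0.000000))
  m=7: (-0.113973, -0.001670) × (-0.000000, -0.000001) = (0.000000, 0.000000)  (running Σ = (0.247834, -0.000000))
  m=8: (0.027380, 0.000458) × (-0.000000, 0.000000) = (-0.000000, 0.000000)  (running Σ = (0.247834, -0.000000))
Σ over m = (0.247834, -0.000000); ×(4π/17) → (0.183198, -0.000000). Real part: 0.183198

Legendre polynomial (addition theorem), +0.183198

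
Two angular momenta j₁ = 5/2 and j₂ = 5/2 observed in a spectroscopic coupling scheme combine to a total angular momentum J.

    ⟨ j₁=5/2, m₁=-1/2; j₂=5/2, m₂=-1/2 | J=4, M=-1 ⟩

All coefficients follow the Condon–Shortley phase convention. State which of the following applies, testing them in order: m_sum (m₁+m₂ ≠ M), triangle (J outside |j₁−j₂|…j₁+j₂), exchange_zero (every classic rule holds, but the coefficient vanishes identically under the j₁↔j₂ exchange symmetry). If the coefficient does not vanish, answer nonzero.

exchange_zero

m-sum: m₁+m₂ = -1/2+(-1/2) = -1, M = -1  ✓
triangle: |j₁−j₂| = 0 ≤ J = 4 ≤ j₁+j₂ = 5  ✓
exchange: j₁=j₂ and m₁=m₂, and (−1)^(j₁+j₂−J) = (−1)^1 = −1 forces ⟨j₁m₁;j₂m₂|JM⟩ = −⟨j₂m₂;j₁m₁|JM⟩ = −⟨j₁m₁;j₂m₂|JM⟩ ⇒ the coefficient vanishes identically
Racah sum check: Σ_k collapses to 0 ⇒ CG = 0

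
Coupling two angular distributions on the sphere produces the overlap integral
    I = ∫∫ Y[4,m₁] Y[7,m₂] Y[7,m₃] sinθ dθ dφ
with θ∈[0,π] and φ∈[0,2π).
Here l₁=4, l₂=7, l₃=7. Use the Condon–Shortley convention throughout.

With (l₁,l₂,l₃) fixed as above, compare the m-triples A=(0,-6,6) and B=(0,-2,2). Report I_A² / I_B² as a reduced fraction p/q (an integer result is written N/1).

184041/63001

Shared (l₁,l₂,l₃)=(4,7,7): N and (l;000)² cancel in I_A²/I_B².
A: Δ = 4!·4!·10!/19! = 1/58198140; Racah Σ t=0..1: t=0:+1/209018880 t=1:−1/130636800 = -1/348364800; ⇒ 3j(4 7 7; 0 -6 6)² = 143/45220, sgn +1
B: Δ = 4!·4!·10!/19! = 1/58198140; Racah Σ t=0..4: t=0:+1/8294400 t=1:−1/622080 t=2:+1/483840 t=3:−1/2903040 t=4:+1/209018880 = 251/1045094400; ⇒ 3j(4 7 7; 0 -2 2)² = 63001/58198140, sgn -1
I_A²/I_B² = (143/45220)/(63001/58198140) = 184041/63001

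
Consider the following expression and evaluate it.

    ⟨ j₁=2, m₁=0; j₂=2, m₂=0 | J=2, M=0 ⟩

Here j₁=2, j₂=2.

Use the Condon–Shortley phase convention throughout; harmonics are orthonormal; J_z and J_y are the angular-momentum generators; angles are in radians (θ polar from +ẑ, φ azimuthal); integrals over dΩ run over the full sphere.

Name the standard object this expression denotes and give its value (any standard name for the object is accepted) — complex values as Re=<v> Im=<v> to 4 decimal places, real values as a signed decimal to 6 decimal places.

Clebsch–Gordan coefficient, −√(2/7) ≈ -0.534522

This is a Clebsch–Gordan (vector-coupling) coefficient.
triangle: 2!*2!*2!/7! = 8/5040
(j±m)!: 2!*2!*2!*2!*2!*2! = 64
prefactor² = (2J+1)*Δ*N² = 32/63
  k=0: +1/(0!*2!*2!*2!*0!*0!) = 1/8
  k=1: −1/(1!*1!*1!*1!*1!*1!) = -1
  k=2: +1/(2!*0!*0!*0!*2!*2!) = 1/8
Σ = -3/4  ⇒  CG² = 32/63*(-3/4)² = 2/7
CG = −√(2/7) = -0.534522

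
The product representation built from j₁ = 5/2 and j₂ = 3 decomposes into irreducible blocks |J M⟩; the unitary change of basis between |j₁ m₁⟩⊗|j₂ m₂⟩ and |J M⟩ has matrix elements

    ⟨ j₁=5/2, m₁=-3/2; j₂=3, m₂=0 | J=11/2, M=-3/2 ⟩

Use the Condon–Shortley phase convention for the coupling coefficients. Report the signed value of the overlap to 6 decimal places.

+0.550482

triangle: 0!·5!·6!/12! = 86400/479001600
(j±m)!: 1!·4!·3!·3!·4!·7! = 104509440
prefactor² = (2J+1)·Δ·N² = 2488320/11
  k=0: +1/(0!·0!·4!·3!·1!·3!) = 1/864
Σ = 1/864  ⇒  CG² = 2488320/11·(1/864)² = 10/33
CG = +√(10/33) = +0.550482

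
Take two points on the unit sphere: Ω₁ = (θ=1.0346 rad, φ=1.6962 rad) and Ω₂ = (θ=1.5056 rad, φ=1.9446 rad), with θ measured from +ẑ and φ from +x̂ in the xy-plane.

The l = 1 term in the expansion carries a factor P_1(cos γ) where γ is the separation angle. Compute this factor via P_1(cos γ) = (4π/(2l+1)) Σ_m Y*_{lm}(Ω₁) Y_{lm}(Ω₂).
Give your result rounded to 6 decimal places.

0.864786

Expand P_1 via completeness: Σ_{m} conj(Y_{1,m}) at Ω₁ times Y_{1,m} at Ω₂ —
  m=-1: (-0.037148, 0.294675) × (-0.125892, -0.320953) = (0.099253, -0.025174)  (running Σ = (0.099253, -0.025174))
  m=0: (0.249612, -0.000000) × (0.031833, 0.000000) = (0.007946, 0.000000)  (running Σ = (0.107199, -0.025174))
  m=1: (0.037148, 0.294675) × (0.125892, -0.320953) = (0.099253, 0.025174)  (running Σ = (0.206452, 0.000000))
Σ over m = (0.206452, 0.000000); ×(4π/3) → (0.864786, 0.000000). Real part: 0.864786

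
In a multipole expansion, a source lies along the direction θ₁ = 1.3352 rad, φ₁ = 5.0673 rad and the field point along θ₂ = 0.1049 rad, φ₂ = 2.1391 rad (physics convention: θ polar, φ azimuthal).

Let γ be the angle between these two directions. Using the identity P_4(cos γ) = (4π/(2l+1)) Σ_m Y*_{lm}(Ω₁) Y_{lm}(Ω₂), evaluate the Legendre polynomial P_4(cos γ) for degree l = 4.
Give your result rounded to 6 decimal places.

Addition theorem: P_4(cos γ) = (4π/9) Σ_m Y*_{lm}(Ω₁) Y_{lm}(Ω₂), m = −4…4:
  m=-4: (0.059572, 0.391112) × (-0.000034, -0.000041) = (0.000014, -0.000016)  (running Σ = (0.000014, -0.000016))
  m=-3: (-0.234950, 0.130209) × (0.001416, -0.000191) = (-0.000308, 0.000229)  (running Σ = (-0.000294, 0.000213))
  m=-2: (0.148404, 0.127511) × (-0.009139, 0.019708) = (-0.003869, 0.001760)  (running Σ = (-0.004163, 0.001973))
  m=-1: (-0.097713, 0.263658) × (-0.104020, -0.162894) = (0.053112, -0.011509)  (running Σ = (0.048949, -0.009536))
  m=0: (0.155433, -0.000000) × (0.800337, 0.000000) = (0.124399, 0.000000)  (running Σ = (0.173348, -0.009536))
  m=1: (0.097713, 0.263658) × (0.104020, -0.162894) = (0.053112, 0.011509)  (running Σ = (0.226460, 0.001973))
  m=2: (0.148404, -0.127511) × (-0.009139, -0.019708) = (-0.003869, -0.001760)  (running Σ = (0.222591, 0.000213))
  m=3: (0.234950, 0.130209) × (-0.001416, -0.000191) = (-0.000308, -0.000229)  (running Σ = (0.222283, -0.000016))
  m=4: (0.059572, -0.391112) × (-0.000034, 0.000041) = (0.000014, 0.000016)  (running Σ = (0.222297, 0.000000))
Σ over m = (0.222297, 0.000000); ×(4π/9) → (0.310385, 0.000000). Real part: 0.310385

0.310385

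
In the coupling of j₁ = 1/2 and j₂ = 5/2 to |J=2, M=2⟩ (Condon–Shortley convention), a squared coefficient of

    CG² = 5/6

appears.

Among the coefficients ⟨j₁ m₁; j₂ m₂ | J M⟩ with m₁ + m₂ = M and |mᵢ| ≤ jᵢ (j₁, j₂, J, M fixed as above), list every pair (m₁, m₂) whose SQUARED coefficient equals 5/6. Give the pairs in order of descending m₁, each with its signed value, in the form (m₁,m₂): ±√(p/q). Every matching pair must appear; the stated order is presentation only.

(-1/2,5/2): −√(5/6)

Admissible pairs with m₁+m₂ = M = 2: (-1/2,5/2), (1/2,3/2)
  (m₁,m₂)=(1/2,3/2): CG² = 1/6, CG = +√(1/6)
  (m₁,m₂)=(-1/2,5/2): CG² = 5/6, CG = −√(5/6)   ← matches the target
Pairs with CG² = 5/6: (-1/2,5/2): −√(5/6)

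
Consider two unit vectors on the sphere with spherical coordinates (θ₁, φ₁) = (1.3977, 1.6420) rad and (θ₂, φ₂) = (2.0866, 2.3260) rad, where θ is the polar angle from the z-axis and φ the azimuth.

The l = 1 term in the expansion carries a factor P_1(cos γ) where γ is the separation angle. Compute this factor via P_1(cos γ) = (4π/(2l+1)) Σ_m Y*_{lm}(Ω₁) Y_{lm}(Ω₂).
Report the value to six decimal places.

0.579188

Expand P_1 via completeness: Σ_{m} conj(Y_{1,m}) at Ω₁ times Y_{1,m} at Ω₂ —
  [-1]  conj(Y_{1,-1})(Ω₁) = (-0.024212, 0.339469) ; Y_{1,-1}(Ω₂) = (-0.206004, -0.218836) ; Δ = (0.079276, -0.064633)
  [+0]  conj(Y_{1,0})(Ω₁) = (0.084154, -0.000000) ; Y_{1,0}(Ω₂) = (-0.240995, 0.000000) ; Δ = (-0.020281, 0.000000)
  [+1]  conj(Y_{1,1})(Ω₁) = (0.024212, 0.339469) ; Y_{1,1}(Ω₂) = (0.206004, -0.218836) ; Δ = (0.079276, 0.064633)
Total Σ_m = (0.138271, 0.000000). Multiply by 4.188790: (0.579188, 0.000000). P_1(cos γ) = 0.579188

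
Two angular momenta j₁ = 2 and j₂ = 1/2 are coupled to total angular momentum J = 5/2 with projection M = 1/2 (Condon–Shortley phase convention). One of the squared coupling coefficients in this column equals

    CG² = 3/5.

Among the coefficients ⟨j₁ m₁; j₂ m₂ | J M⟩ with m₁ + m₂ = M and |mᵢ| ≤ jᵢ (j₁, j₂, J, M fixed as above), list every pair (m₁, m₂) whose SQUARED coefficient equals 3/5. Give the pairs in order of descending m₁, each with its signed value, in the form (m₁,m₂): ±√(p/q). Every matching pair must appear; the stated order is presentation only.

Admissible pairs with m₁+m₂ = M = 1/2: (0,1/2), (1,-1/2)
  (m₁,m₂)=(1,-1/2): CG² = 2/5, CG = +√(2/5)
  (m₁,m₂)=(0,1/2): CG² = 3/5, CG = +√(3/5)   ← matches the target
Pairs with CG² = 3/5: (0,1/2): +√(3/5)

(0,1/2): +√(3/5)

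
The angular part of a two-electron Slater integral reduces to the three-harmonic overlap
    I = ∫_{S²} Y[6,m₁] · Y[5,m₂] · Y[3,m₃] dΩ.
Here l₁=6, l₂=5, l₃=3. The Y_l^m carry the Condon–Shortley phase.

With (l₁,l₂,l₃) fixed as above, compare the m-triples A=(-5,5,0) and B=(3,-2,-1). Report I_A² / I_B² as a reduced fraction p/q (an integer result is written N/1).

11/6

l's match ⇒ only the (l;m) 3-j factors differ between A and B.
A: triangle coeff Δ(6,5,3) = 1/675675; Σ_t [8,8]: t=8:+1/483840 = 1/483840; (3j)²=3/91 [(6 5 3; -5 5 0)], sign=-1
B: triangle coeff Δ(6,5,3) = 1/675675; Σ_t [1,3]: t=1:−1/40320 t=2:+1/8640 t=3:−1/34560 = 1/16128; (3j)²=18/1001 [(6 5 3; 3 -2 -1)], sign=+1
I_A²/I_B² = (3/91)/(18/1001) = 11/6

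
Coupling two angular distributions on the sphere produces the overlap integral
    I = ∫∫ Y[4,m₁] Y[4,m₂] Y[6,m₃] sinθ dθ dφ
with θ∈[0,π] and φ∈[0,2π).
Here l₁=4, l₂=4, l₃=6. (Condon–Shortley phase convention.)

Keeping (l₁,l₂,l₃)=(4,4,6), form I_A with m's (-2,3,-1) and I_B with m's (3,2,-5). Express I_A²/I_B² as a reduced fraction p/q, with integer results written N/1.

Shared (l₁,l₂,l₃)=(4,4,6): N and (l;000)² cancel in I_A²/I_B².
A: Δ = 2!·6!·6!/15! = 1/1261260; Racah Σ t=1..2: t=1:−1/86400 t=2:+1/11520 = 13/172800; ⇒ 3j(4 4 6; -2 3 -1)² = 13/660, sgn -1
B: Δ = 2!·6!·6!/15! = 1/1261260; Racah Σ t=0..1: t=0:+1/172800 t=1:−1/86400 = -1/172800; ⇒ 3j(4 4 6; 3 2 -5)² = 1/130, sgn +1
I_A²/I_B² = (13/660)/(1/130) = 169/66

169/66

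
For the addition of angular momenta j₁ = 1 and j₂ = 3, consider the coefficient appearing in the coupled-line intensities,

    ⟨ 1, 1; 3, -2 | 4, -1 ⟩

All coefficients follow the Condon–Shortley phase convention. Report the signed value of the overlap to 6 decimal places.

triangle: 0!×2!×6!/9! = 1440/362880
(j±m)!: 2!×0!×1!×5!×3!×5! = 172800
prefactor² = (2J+1)×Δ×N² = 43200/7
  k=0: +1/(0!×0!×0!×1!×2!×5!) = 1/240
Σ = 1/240  ⇒  CG² = 43200/7×(1/240)² = 3/28
CG = +√(3/28) = +0.327327

+√(3/28) ≈ +0.327327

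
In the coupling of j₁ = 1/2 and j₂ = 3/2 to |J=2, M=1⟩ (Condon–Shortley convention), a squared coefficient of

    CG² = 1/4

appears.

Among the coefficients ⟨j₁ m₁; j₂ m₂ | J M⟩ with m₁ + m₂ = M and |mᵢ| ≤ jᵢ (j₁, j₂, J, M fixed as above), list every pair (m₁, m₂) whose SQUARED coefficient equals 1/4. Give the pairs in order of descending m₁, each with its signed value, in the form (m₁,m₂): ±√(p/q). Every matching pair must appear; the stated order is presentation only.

Admissible pairs with m₁+m₂ = M = 1: (-1/2,3/2), (1/2,1/2)
  (m₁,m₂)=(1/2,1/2): CG² = 3/4, CG = +√(3/4)
  (m₁,m₂)=(-1/2,3/2): CG² = 1/4, CG = +√(1/4)   ← matches the target
Pairs with CG² = 1/4: (-1/2,3/2): +√(1/4)

(-1/2,3/2): +√(1/4)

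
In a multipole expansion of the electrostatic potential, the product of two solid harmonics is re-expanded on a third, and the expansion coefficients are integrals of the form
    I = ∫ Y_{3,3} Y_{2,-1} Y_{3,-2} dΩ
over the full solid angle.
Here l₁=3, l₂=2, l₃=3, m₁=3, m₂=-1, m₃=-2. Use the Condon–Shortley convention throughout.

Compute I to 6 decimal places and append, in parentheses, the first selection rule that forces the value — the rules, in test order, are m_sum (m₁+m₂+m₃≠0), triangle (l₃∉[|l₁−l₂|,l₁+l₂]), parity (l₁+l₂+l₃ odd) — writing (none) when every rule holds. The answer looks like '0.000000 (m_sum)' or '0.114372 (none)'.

-0.210261 (none)

m-sum 0 ✓  L=8 even ✓  1≤3≤5 ✓
Π(2lᵢ+1) = 7×5×7 = 245
triangle coeff Δ(3,2,3) = 1/3780
Σ_t [0,2]: t=0:+1/24 t=1:−1/4 t=2:+1/24 = -1/6
(3j)²=4/105 [(3 2 3; 0 0 0)], sign=+1
Σ_t [0,0]: t=0:+1/48 = 1/48
(3j)²=5/84 [(3 2 3; 3 -1 -2)], sign=-1
⇒ 4πI² = 5/9
I = (-1)√(5/9/(4π)) = -0.21026104
No selection rule forces the value: the integral is nonzero (none).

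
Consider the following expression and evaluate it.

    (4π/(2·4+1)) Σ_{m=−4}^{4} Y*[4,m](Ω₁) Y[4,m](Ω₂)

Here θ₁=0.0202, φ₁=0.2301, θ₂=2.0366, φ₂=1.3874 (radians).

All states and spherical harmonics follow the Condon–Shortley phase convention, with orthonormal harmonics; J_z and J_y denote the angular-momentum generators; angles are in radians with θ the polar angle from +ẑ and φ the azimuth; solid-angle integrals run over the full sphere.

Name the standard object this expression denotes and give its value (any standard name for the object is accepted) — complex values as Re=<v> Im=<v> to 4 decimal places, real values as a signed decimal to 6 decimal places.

This sum is the spherical-harmonic addition theorem: it equals the Legendre polynomial P_l(cos γ) of the angle γ between the two directions.
Term-by-term m-sum for l=4 (normalisation 4π/9 = 1.396263):
  [-4]  conj(Y_{4,-4})(Ω₁) = 0.00000 + 0.00000j ; Y_{4,-4}(Ω₂) = 0.20946 + 0.18881j ; Δ = -0.00000 + 0.00000j
  [-3]  conj(Y_{4,-3})(Ω₁) = 0.00001 + 0.00001j ; Y_{4,-3}(Ω₂) = 0.20964 - 0.34179j ; Δ = 0.00000 - 0.00000j
  [-2]  conj(Y_{4,-2})(Ω₁) = 0.00073 + 0.00036j ; Y_{4,-2}(Ω₂) = -0.10273 - 0.03946j ; Δ = -0.00006 - 0.00007j
  [-1]  conj(Y_{4,-1})(Ω₁) = 0.03718 + 0.00871j ; Y_{4,-1}(Ω₂) = 0.05498 - 0.29640j ; Δ = 0.00463 - 0.01054j
  [+0]  conj(Y_{4,0})(Ω₁) = 0.84456 + 0.00000j ; Y_{4,0}(Ω₂) = -0.17217 + 0.00000j ; Δ = -0.14541 + 0.00000j
  [+1]  conj(Y_{4,1})(Ω₁) = -0.03718 + 0.00871j ; Y_{4,1}(Ω₂) = -0.05498 - 0.29640j ; Δ = 0.00463 + 0.01054j
  [+2]  conj(Y_{4,2})(Ω₁) = 0.00073 - 0.00036j ; Y_{4,2}(Ω₂) = -0.10273 + 0.03946j ; Δ = -0.00006 + 0.00007j
  [+3]  conj(Y_{4,3})(Ω₁) = -0.00001 + 0.00001j ; Y_{4,3}(Ω₂) = -0.20964 - 0.34179j ; Δ = 0.00000 + 0.00000j
  [+4]  conj(Y_{4,4})(Ω₁) = 0.00000 - 0.00000j ; Y_{4,4}(Ω₂) = 0.20946 - 0.18881j ; Δ = -0.00000 - 0.00000j
Total Σ_m = -0.13627 - 0.00000j. Multiply by 1.396263: -0.19027 - 0.00000j. P_4(cos γ) = -0.190269

Legendre polynomial (addition theorem), -0.190269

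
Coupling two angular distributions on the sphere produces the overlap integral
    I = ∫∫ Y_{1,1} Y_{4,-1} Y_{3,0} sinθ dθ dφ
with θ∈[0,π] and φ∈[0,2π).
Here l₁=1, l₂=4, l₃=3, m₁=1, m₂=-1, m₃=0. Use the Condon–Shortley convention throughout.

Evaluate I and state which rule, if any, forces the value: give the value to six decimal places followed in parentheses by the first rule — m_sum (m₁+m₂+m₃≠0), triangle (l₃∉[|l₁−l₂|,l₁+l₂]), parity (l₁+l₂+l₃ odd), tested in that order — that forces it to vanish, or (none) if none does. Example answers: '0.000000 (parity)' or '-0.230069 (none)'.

-0.194664 (none)

m-sum 0 ✓  L=8 even ✓  3≤3≤5 ✓
Π(2lᵢ+1) = 3×9×7 = 189
triangle coeff Δ(1,4,3) = 1/252
Σ_t [1,1]: t=1:−1/36 = -1/36
(3j)²=4/63 [(1 4 3; 0 0 0)], sign=+1
Σ_t [0,0]: t=0:+1/72 = 1/72
(3j)²=5/126 [(1 4 3; 1 -1 0)], sign=-1
⇒ 4πI² = 10/21
I = (-1)√(10/21/(4π)) = -0.19466390
No selection rule forces the value: the integral is nonzero (none).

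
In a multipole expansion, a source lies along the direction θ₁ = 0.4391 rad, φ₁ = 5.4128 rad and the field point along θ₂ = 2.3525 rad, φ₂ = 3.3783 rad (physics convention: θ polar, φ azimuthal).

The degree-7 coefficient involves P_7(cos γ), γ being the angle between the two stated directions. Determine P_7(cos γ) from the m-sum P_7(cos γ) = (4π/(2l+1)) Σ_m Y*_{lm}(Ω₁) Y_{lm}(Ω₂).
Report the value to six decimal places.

Term-by-term m-sum for l=7 (normalisation 4π/15 = 0.837758):
  m=-7: (0.00123 + 0.00024j) × (0.00390 + 0.04518j) = -0.00001 + 0.00006j  (running Σ = -0.00001 + 0.00006j)
  m=-6: (0.00488 + 0.00873j) × (-0.02526 + 0.16653j) = -0.00158 + 0.00059j  (running Σ = -0.00158 + 0.00065j)
  m=-5: (-0.01734 + 0.04601j) × (-0.13603 + 0.33353j) = -0.01299 - 0.01204j  (running Σ = -0.01457 - 0.01139j)
  m=-4: (-0.15649 + 0.05535j) × (-0.26454 + 0.36746j) = 0.02106 - 0.07215j  (running Σ = 0.00649 - 0.08354j)
  m=-3: (-0.32929 - 0.19313j) × (-0.16397 + 0.14097j) = 0.08122 - 0.01475j  (running Σ = 0.08771 - 0.09829j)
  m=-2: (-0.09032 - 0.52626j) × (0.21593 - 0.11062j) = -0.07772 - 0.10365j  (running Σ = 0.00999 - 0.20194j)
  m=-1: (0.16209 - 0.19228j) × (0.32970 - 0.07953j) = 0.03815 - 0.07629j  (running Σ = 0.04814 - 0.27823j)
  m=0: (-0.38124 + 0.00000j) × (-0.14827 + 0.00000j) = 0.05652 + 0.00000j  (running Σ = 0.10467 - 0.27823j)
  m=1: (-0.16209 - 0.19228j) × (-0.32970 - 0.07953j) = 0.03815 + 0.07629j  (running Σ = 0.14281 - 0.20194j)
  m=2: (-0.09032 + 0.52626j) × (0.21593 + 0.11062j) = -0.07772 + 0.10365j  (running Σ = 0.06510 - 0.09829j)
  m=3: (0.32929 - 0.19313j) × (0.16397 + 0.14097j) = 0.08122 + 0.01475j  (running Σ = 0.14632 - 0.08354j)
  m=4: (-0.15649 - 0.05535j) × (-0.26454 - 0.36746j) = 0.02106 + 0.07215j  (running Σ = 0.16738 - 0.01139j)
  m=5: (0.01734 + 0.04601j) × (0.13603 + 0.33353j) = -0.01299 + 0.01204j  (running Σ = 0.15439 + 0.00065j)
  m=6: (0.00488 - 0.00873j) × (-0.02526 - 0.16653j) = -0.00158 - 0.00059j  (running Σ = 0.15281 + 0.00006j)
  m=7: (-0.00123 + 0.00024j) × (-0.00390 + 0.04518j) = -0.00001 - 0.00006j  (running Σ = 0.15281 + 0.00000j)
Total Σ_m = 0.15281 + 0.00000j. Multiply by 0.837758: 0.12802 + 0.00000j. P_7(cos γ) = 0.128015

0.128015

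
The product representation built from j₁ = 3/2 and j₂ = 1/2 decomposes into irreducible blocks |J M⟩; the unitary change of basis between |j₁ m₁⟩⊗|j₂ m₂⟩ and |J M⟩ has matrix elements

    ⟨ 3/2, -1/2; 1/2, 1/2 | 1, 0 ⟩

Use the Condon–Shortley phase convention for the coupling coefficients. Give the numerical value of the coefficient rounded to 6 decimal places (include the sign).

j₁+j₂−J=1  J+j₁−j₂=2  J−j₁+j₂=0  j₁+j₂+J+1=4
(j₁±m₁, j₂±m₂, J±M) = (1,2,1,0,1,1)
P² = 1/2
sum k=1..1:
  [1] −1/1 = -1
S = -1
C² = P²·S² = 1/2 ; C = -0.707107

−√(1/2) = -0.707107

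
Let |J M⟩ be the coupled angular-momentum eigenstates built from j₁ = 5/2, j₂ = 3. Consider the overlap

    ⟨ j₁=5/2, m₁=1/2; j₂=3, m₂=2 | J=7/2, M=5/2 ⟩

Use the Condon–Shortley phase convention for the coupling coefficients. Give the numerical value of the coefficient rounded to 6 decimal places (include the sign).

−√(2/63) = -0.178174

j₁+j₂−J=2  J+j₁−j₂=3  J−j₁+j₂=4  j₁+j₂+J+1=10
(j₁±m₁, j₂±m₂, J±M) = (3,2,5,1,6,1)
P² = 4608/7
sum k=1..2:
  [1] −1/48 = -1/48
  [2] +1/72 = 1/72
S = -1/144
C² = P²·S² = 2/63 ; C = -0.178174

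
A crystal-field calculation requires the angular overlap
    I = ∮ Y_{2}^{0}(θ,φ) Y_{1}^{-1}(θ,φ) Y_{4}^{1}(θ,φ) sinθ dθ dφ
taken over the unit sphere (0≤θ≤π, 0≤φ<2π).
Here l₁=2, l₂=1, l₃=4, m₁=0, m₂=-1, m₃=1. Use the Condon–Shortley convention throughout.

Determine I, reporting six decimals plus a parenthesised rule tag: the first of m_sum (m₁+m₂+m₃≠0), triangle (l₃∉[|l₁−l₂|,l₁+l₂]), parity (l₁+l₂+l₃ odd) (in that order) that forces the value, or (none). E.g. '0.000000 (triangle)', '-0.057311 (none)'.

0.000000 (triangle)

|2−1|≤4≤2+1 violated ⇒ I = 0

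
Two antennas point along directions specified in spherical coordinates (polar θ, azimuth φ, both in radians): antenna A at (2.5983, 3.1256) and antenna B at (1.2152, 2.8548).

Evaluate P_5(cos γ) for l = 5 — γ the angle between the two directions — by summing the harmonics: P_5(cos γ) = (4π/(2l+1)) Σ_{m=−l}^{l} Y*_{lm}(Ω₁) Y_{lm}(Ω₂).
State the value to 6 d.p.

Summing Y*_{l m}(θ₁,φ₁)·Y_{l m}(θ₂,φ₂) over m ∈ [−5, 5]; prefactor 4π/(2·5+1) = 1.142397:
  term(m=-5) = +0.001239+0.005623i   from Y*(Ω₁)=-0.017081+0.001369i, Y(Ω₂)=-0.045834-0.332873i
  term(m=-4) = -0.016589-0.031283i   from Y*(Ω₁)=-0.089547+0.005736i, Y(Ω₂)=+0.162216+0.359738i
  term(m=-3) = +0.004763+0.005027i   from Y*(Ω₁)=-0.267088+0.012824i, Y(Ω₂)=-0.016889-0.019633i
  term(m=-2) = +0.131357+0.079025i   from Y*(Ω₁)=-0.464334+0.014857i, Y(Ω₂)=-0.277163-0.179058i
  term(m=-1) = -0.037524-0.010417i   from Y*(Ω₁)=-0.333909+0.005341i, Y(Ω₂)=+0.111850+0.032987i
  term(m=+0) = +0.074803+0.000000i   from Y*(Ω₁)=+0.246900-0.000000i, Y(Ω₂)=+0.302969+0.000000i
  term(m=+1) = -0.037524+0.010417i   from Y*(Ω₁)=+0.333909+0.005341i, Y(Ω₂)=-0.111850+0.032987i
  term(m=+2) = +0.131357-0.079025i   from Y*(Ω₁)=-0.464334-0.014857i, Y(Ω₂)=-0.277163+0.179058i
  term(m=+3) = +0.004763-0.005027i   from Y*(Ω₁)=+0.267088+0.012824i, Y(Ω₂)=+0.016889-0.019633i
  term(m=+4) = -0.016589+0.031283i   from Y*(Ω₁)=-0.089547-0.005736i, Y(Ω₂)=+0.162216-0.359738i
  term(m=+5) = +0.001239-0.005623i   from Y*(Ω₁)=+0.017081+0.001369i, Y(Ω₂)=+0.045834-0.332873i
Accumulated sum +0.241292-0.000000i; after 4π/(2l+1) scaling, +0.275651-0.000000i ⇒ P_5 = 0.275651

0.275651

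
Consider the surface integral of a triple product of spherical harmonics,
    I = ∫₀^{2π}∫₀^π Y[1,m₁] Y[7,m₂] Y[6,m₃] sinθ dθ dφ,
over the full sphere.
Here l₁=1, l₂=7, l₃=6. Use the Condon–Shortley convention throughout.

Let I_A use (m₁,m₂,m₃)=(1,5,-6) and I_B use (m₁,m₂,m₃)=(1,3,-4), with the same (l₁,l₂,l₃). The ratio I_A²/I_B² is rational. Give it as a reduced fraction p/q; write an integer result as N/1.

Shared (l₁,l₂,l₃)=(1,7,6): N and (l;000)² cancel in I_A²/I_B².
A: Δ = 2!·0!·12!/15! = 1/1365; Racah Σ t=0..0: t=0:+1/958003200 = 1/958003200; ⇒ 3j(1 7 6; 1 5 -6)² = 1/1365, sgn +1
B: Δ = 2!·0!·12!/15! = 1/1365; Racah Σ t=0..0: t=0:+1/14515200 = 1/14515200; ⇒ 3j(1 7 6; 1 3 -4)² = 2/455, sgn +1
I_A²/I_B² = (1/1365)/(2/455) = 1/6

1/6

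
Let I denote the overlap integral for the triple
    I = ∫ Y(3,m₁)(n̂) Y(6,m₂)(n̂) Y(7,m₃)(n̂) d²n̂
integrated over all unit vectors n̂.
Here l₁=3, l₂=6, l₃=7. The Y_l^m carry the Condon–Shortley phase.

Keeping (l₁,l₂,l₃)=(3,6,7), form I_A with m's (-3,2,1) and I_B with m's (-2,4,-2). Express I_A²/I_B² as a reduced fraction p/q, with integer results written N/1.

147/160

Same 3,6,7: normalisation and zero-m 3j drop out of the ratio.
A: Δ: 2! 4! 10! / 17! → 1/2042040; sum: t=2:+1/829440 = 1/829440; 3j²(3 6 7; -3 2 1) = Δ·Π!·Σ² = 35/2431  (sign +1)
B: Δ: 2! 4! 10! / 17! → 1/2042040; sum: t=1:−1/8709120 t=2:+1/967680 = 1/1088640; 3j²(3 6 7; -2 4 -2) = Δ·Π!·Σ² = 800/51051  (sign -1)
I_A²/I_B² = (35/2431)/(800/51051) = 147/160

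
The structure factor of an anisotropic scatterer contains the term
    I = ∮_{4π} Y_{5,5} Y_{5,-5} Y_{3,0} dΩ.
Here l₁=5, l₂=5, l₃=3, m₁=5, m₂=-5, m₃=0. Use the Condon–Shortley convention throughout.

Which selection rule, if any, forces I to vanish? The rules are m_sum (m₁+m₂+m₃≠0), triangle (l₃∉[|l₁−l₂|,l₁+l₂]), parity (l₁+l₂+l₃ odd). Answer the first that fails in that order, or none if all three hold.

parity

Σmᵢ = 0  ✓
l₃∈[|l₁−l₂|,l₁+l₂]=[0,10], have l₃=3  ✓
Σlᵢ = 13 ⇒ odd  ✗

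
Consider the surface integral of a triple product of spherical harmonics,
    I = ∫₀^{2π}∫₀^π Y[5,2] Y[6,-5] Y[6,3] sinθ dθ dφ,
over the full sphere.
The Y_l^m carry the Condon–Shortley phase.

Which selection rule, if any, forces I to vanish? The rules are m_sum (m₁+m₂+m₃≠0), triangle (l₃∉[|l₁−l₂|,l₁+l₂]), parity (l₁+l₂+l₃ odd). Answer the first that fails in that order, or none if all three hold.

parity

azimuthal sum: 2 − 5 + 3 = 0  ✓
1 ≤ 6 ≤ 11 (triangle on l)  ✓
L = 5 + 6 + 6 = 17 (odd)  ✗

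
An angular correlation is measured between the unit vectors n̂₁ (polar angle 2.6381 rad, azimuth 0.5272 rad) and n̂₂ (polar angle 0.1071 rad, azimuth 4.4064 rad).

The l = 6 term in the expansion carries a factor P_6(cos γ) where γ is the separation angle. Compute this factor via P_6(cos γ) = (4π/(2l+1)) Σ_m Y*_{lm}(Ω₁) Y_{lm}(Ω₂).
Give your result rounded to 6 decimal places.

Expand P_6 via completeness: Σ_{m} conj(Y_{6,m}) at Ω₁ times Y_{6,m} at Ω₂ —
  term(m=-6) = -0.000000+0.000000i   from Y*(Ω₁)=-0.006093-0.000132i, Y(Ω₂)=+0.000000-0.000001i
  term(m=-5) = -0.000001+0.000000i   from Y*(Ω₁)=+0.033531-0.018563i, Y(Ω₂)=-0.000023+0.000001i
  term(m=-4) = -0.000065-0.000013i   from Y*(Ω₁)=-0.073706+0.123519i, Y(Ω₂)=+0.000156+0.000433i
  term(m=-3) = -0.001300-0.001739i   from Y*(Ω₁)=+0.003766-0.348554i, Y(Ω₂)=+0.004948-0.003784i
  term(m=-2) = +0.002753-0.028714i   from Y*(Ω₁)=+0.247612+0.436100i, Y(Ω₂)=-0.047081-0.033045i
  term(m=-1) = +0.060308-0.054802i   from Y*(Ω₁)=-0.211822-0.123315i, Y(Ω₂)=-0.100150+0.317021i
  term(m=+0) = -0.316244-0.000000i   from Y*(Ω₁)=-0.352090-0.000000i, Y(Ω₂)=+0.898191+0.000000i
  term(m=+1) = +0.060308+0.054802i   from Y*(Ω₁)=+0.211822-0.123315i, Y(Ω₂)=+0.100150+0.317021i
  term(m=+2) = +0.002753+0.028714i   from Y*(Ω₁)=+0.247612-0.436100i, Y(Ω₂)=-0.047081+0.033045i
  term(m=+3) = -0.001300+0.001739i   from Y*(Ω₁)=-0.003766-0.348554i, Y(Ω₂)=-0.004948-0.003784i
  term(m=+4) = -0.000065+0.000013i   from Y*(Ω₁)=-0.073706-0.123519i, Y(Ω₂)=+0.000156-0.000433i
  term(m=+5) = -0.000001-0.000000i   from Y*(Ω₁)=-0.033531-0.018563i, Y(Ω₂)=+0.000023+0.000001i
  term(m=+6) = -0.000000-0.000000i   from Y*(Ω₁)=-0.006093+0.000132i, Y(Ω₂)=+0.000000+0.000001i
Σ over m = -0.192855+0.000000i; ×(4π/13) → -0.186422+0.000000i. Real part: -0.186422

-0.186422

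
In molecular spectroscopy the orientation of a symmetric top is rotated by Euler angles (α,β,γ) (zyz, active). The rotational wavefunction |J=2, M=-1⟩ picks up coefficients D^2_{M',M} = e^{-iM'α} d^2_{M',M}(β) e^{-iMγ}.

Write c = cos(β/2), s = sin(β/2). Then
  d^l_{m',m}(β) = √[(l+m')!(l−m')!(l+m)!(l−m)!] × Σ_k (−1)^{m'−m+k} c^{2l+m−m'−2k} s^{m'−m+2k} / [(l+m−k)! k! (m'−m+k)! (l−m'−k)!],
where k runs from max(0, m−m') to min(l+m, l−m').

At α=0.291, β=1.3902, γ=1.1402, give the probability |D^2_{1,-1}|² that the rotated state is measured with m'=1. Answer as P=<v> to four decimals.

D^2_{1,-1}(0.2910,1.3902,1.1402) = e^{-i·1·0.2910}·d^2_{1,-1}(1.3902)·e^{-i·-1·1.1402}. Compute d first:
Half-angle: c=0.767990, s=0.640462. N=√(6·1·1·6)=6.000000
The bounds max(0,m−m')=0 and min(l+m,l−m')=1 give 2 terms
  k=0: (−1)^2·6.0000/(2)·0.7680^2·0.6405^2 = +0.725804
  k=1: (−1)^3·6.0000/(6)·0.7680^0·0.6405^4 = -0.168257
d^2_{1,-1}(1.3902) = +0.725804 -0.168257 = +0.557546
|D^2_{1,-1}|² = |d^2_{1,-1}(β)|² = (+0.557546)² = 0.310858 (the z-rotation phases have unit modulus)

P=0.3109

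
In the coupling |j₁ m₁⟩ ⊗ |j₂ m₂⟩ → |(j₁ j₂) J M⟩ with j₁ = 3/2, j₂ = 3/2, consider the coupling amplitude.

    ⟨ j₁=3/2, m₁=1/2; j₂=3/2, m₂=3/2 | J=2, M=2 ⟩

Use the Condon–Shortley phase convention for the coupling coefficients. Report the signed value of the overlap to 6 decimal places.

triangle: 1!×2!×2!/6! = 4/720
(j±m)!: 2!×1!×3!×0!×4!×0! = 288
prefactor² = (2J+1)×Δ×N² = 8
  k=1: −1/(1!×0!×0!×2!×2!×0!) = -1/4
Σ = -1/4  ⇒  CG² = 8×(-1/4)² = 1/2
CG = −√(1/2) = -0.707107

−√(1/2) = -0.707107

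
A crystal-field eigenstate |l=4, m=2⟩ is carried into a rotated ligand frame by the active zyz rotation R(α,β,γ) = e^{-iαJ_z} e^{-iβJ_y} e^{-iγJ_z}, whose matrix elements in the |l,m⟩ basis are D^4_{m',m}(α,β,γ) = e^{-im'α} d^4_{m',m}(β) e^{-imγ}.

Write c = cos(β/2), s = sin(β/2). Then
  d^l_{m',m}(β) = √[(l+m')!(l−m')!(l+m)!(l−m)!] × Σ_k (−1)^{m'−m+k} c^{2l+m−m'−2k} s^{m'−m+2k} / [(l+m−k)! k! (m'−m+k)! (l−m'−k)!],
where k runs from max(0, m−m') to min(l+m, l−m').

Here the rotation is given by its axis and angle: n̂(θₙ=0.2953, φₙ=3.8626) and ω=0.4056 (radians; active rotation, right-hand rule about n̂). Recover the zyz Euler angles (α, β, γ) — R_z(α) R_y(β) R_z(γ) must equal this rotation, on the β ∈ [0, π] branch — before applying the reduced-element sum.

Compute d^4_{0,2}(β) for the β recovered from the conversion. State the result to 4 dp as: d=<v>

Axis–angle → zyz. n̂ = (sinθₙcosφₙ, sinθₙsinφₙ, cosθₙ) = (-0.218602, -0.192119, +0.956715), ω = 0.4056.
R = I cosω + sinω [n̂]ₓ + (1−cosω) n̂n̂ᵀ gives
  R = [+0.922743, -0.374084, -0.092773; +0.380899, +0.921860, +0.071341; +0.058836, -0.101167, +0.993128]
β = atan2(√(R₁₃²+R₂₃²), R₃₃) = 0.117300; α = atan2(R₂₃, R₁₃) mod 2π = 2.486049; γ = atan2(R₃₂, −R₃₁) mod 2π = 4.185627
d^4_{0,2}(β=0.1173) via the finite sum:
With c≡cos(β/2)=0.998281 and s≡sin(β/2)=0.058617, N=[24·24·720·2]^{1/2}=910.735966
k: max(0,(2)−(0))=2 … min(4+(2),4−(0))=4
  k=2: (−1)^0·910.7360/(96)·0.9983^6·0.0586^2 = +0.032261
  k=3: (−1)^1·910.7360/(36)·0.9983^4·0.0586^4 = -0.000297
  k=4: (−1)^2·910.7360/(96)·0.9983^2·0.0586^6 = +0.000000
d^4_{0,2}(0.1173) = +0.032261 -0.000297 +0.000000 = +0.031965

d=0.0320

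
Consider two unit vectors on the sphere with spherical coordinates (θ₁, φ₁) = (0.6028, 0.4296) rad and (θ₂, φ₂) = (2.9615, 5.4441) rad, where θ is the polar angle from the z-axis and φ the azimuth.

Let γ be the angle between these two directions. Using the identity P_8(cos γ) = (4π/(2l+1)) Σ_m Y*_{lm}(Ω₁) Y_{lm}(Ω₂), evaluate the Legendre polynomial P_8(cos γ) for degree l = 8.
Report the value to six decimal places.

Expand P_8 via completeness: Σ_{m} conj(Y_{8,m}) at Ω₁ times Y_{8,m} at Ω₂ —
  term(m=-8) = -0.00000 - 0.00000j   from Y*(Ω₁)=-0.00526 - 0.00160j, Y(Ω₂)=0.00000 + 0.00000j
  term(m=-7) = 0.00000 - 0.00000j   from Y*(Ω₁)=-0.03169 + 0.00428j, Y(Ω₂)=-0.00001 + 0.00000j
  term(m=-6) = 0.00000 + 0.00002j   from Y*(Ω₁)=-0.09697 + 0.06134j, Y(Ω₂)=0.00005 - 0.00016j
  term(m=-5) = -0.00048 - 0.00003j   from Y*(Ω₁)=-0.15370 + 0.23603j, Y(Ω₂)=0.00084 + 0.00148j
  term(m=-4) = 0.00211 - 0.00555j   from Y*(Ω₁)=-0.06830 + 0.45935j, Y(Ω₂)=-0.01250 - 0.00273j
  term(m=-3) = 0.02429 + 0.01902j   from Y*(Ω₁)=0.12095 + 0.41749j, Y(Ω₂)=0.05759 - 0.04149j
  term(m=-2) = -0.00536 + 0.00370j   from Y*(Ω₁)=0.01544 + 0.01790j, Y(Ω₂)=-0.02955 + 0.27413j
  term(m=-1) = 0.07907 + 0.25370j   from Y*(Ω₁)=-0.36878 - 0.16895j, Y(Ω₂)=-0.43770 - 0.48742j
  term(m=+0) = -0.09348 + 0.00000j   from Y*(Ω₁)=-0.16222 + 0.00000j, Y(Ω₂)=0.57624 + 0.00000j
  term(m=+1) = 0.07907 - 0.25370j   from Y*(Ω₁)=0.36878 - 0.16895j, Y(Ω₂)=0.43770 - 0.48742j
  term(m=+2) = -0.00536 - 0.00370j   from Y*(Ω₁)=0.01544 - 0.01790j, Y(Ω₂)=-0.02955 - 0.27413j
  term(m=+3) = 0.02429 - 0.01902j   from Y*(Ω₁)=-0.12095 + 0.41749j, Y(Ω₂)=-0.05759 - 0.04149j
  term(m=+4) = 0.00211 + 0.00555j   from Y*(Ω₁)=-0.06830 - 0.45935j, Y(Ω₂)=-0.01250 + 0.00273j
  term(m=+5) = -0.00048 + 0.00003j   from Y*(Ω₁)=0.15370 + 0.23603j, Y(Ω₂)=-0.00084 + 0.00148j
  term(m=+6) = 0.00000 - 0.00002j   from Y*(Ω₁)=-0.09697 - 0.06134j, Y(Ω₂)=0.00005 + 0.00016j
  term(m=+7) = 0.00000 + 0.00000j   from Y*(Ω₁)=0.03169 + 0.00428j, Y(Ω₂)=0.00001 + 0.00000j
  term(m=+8) = -0.00000 + 0.00000j   from Y*(Ω₁)=-0.00526 + 0.00160j, Y(Ω₂)=0.00000 - 0.00000j
Total Σ_m = 0.10577 - 0.00000j. Multiply by 0.739198: 0.07818 - 0.00000j. P_8(cos γ) = 0.078182

0.078182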